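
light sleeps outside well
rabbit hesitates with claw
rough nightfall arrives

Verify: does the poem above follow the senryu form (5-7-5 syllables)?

Yes

Line 1: "light sleeps outside well": 1+1+2+1 = 5 ✓
Line 2: "rabbit hesitates with claw": 2+3+1+1 = 7 ✓
Line 3: "rough nightfall arrives": 1+2+2 = 5 ✓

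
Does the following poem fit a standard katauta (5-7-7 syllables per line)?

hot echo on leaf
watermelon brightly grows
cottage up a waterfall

Yes

Line 1: hot(1) + echo(2) + on(1) + leaf(1) = 5 ✓
Line 2: watermelon(4) + brightly(2) + grows(1) = 7 ✓
Line 3: cottage(2) + up(1) + a(1) + waterfall(3) = 7 ✓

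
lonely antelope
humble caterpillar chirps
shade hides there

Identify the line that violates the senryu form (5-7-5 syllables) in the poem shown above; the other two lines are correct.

Line 1: "lonely antelope": 2+3 = 5 ✓
Line 2: "humble caterpillar chirps": 2+4+1 = 7 ✓
Line 3: "shade hides there": 1+1+1 = 3 (expected 5)

The third line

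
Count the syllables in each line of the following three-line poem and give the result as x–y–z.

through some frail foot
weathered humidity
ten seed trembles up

4–6–5

Line 1: "through some frail foot": 1+1+1+1 = 4
Line 2: "weathered humidity": 2+4 = 6
Line 3: "ten seed trembles up": 1+1+2+1 = 5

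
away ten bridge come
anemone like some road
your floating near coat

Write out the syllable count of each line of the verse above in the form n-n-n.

Line 1: "away ten bridge come": 2+1+1+1 = 5
Line 2: "anemone like some road": 4+1+1+1 = 7
Line 3: "your floating near coat": 1+2+1+1 = 5

5-7-5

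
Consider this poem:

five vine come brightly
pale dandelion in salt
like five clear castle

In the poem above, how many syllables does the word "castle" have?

2

"castle" has 2 syllables.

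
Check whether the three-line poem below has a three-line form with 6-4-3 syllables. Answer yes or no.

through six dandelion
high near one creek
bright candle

Yes

Line 1: through (1), six (1), dandelion (4) → 6 ✓
Line 2: high (1), near (1), one (1), creek (1) → 4 ✓
Line 3: bright (1), candle (2) → 3 ✓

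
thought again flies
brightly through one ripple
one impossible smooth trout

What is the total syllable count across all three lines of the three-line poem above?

Line 1: thought(1) + again(2) + flies(1) = 4
Line 2: brightly(2) + through(1) + one(1) + ripple(2) = 6
Line 3: one(1) + impossible(4) + smooth(1) + trout(1) = 7
Total: 4 + 6 + 7 = 17

17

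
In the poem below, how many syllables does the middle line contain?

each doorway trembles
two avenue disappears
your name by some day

7

The middle line: two (1), avenue (3), disappears (3) → 7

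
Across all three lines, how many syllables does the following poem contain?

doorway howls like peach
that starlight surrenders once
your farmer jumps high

17

Line 1: doorway(2) + howls(1) + like(1) + peach(1) = 5
Line 2: that(1) + starlight(2) + surrenders(3) + once(1) = 7
Line 3: your(1) + farmer(2) + jumps(1) + high(1) = 5
Total: 5 + 7 + 5 = 17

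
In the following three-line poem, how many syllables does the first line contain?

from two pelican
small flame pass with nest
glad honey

5

The first line: from(1) + two(1) + pelican(3) = 5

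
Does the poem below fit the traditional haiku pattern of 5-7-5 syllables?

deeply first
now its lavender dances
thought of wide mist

Line 1: deeply(2) + first(1) = 3 (expected 5)
Line 2: now(1) + its(1) + lavender(3) + dances(2) = 7 ✓
Line 3: thought(1) + of(1) + wide(1) + mist(1) = 4 (expected 5)

No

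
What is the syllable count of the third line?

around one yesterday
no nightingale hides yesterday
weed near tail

The third line: "weed near tail": 1+1+1 = 3

3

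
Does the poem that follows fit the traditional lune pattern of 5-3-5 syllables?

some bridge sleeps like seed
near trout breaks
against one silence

Line 1: some (1), bridge (1), sleeps (1), like (1), seed (1) → 5 ✓
Line 2: near (1), trout (1), breaks (1) → 3 ✓
Line 3: against (2), one (1), silence (2) → 5 ✓

Yes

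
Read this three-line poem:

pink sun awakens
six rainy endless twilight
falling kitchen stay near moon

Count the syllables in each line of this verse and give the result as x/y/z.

5/7/7

Line 1: pink(1) + sun(1) + awakens(3) = 5
Line 2: six(1) + rainy(2) + endless(2) + twilight(2) = 7
Line 3: falling(2) + kitchen(2) + stay(1) + near(1) + moon(1) = 7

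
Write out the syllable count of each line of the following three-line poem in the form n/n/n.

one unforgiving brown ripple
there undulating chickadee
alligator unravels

Line 1: one (1), unforgiving (4), brown (1), ripple (2) → 8
Line 2: there (1), undulating (4), chickadee (3) → 8
Line 3: alligator (4), unravels (3) → 7

8/8/7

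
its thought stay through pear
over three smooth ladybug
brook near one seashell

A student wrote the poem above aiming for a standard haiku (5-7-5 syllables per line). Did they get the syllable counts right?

Yes

Line 1: "its thought stay through pear": 1+1+1+1+1 = 5 ✓
Line 2: "over three smooth ladybug": 2+1+1+3 = 7 ✓
Line 3: "brook near one seashell": 1+1+1+2 = 5 ✓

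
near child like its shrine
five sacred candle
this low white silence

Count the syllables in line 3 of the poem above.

Line 3: this(1) + low(1) + white(1) + silence(2) = 5

5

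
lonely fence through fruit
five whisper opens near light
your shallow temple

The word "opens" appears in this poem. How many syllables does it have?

2

"opens" has 2 syllables.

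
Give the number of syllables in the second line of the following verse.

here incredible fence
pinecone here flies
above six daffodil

4

The second line: pinecone(2) + here(1) + flies(1) = 4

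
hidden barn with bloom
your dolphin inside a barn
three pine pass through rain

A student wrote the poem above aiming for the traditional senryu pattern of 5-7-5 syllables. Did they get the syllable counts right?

Line 1: hidden (2), barn (1), with (1), bloom (1) → 5 ✓
Line 2: your (1), dolphin (2), inside (2), a (1), barn (1) → 7 ✓
Line 3: three (1), pine (1), pass (1), through (1), rain (1) → 5 ✓

Yes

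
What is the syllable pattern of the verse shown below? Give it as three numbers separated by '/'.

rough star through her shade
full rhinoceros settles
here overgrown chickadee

Line 1: rough (1), star (1), through (1), her (1), shade (1) → 5
Line 2: full (1), rhinoceros (4), settles (2) → 7
Line 3: here (1), overgrown (3), chickadee (3) → 7

5/7/7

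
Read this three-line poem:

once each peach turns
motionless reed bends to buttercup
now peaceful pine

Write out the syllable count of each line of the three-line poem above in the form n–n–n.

Line 1: "once each peach turns": 1+1+1+1 = 4
Line 2: "motionless reed bends to buttercup": 3+1+1+1+3 = 9
Line 3: "now peaceful pine": 1+2+1 = 4

4–9–4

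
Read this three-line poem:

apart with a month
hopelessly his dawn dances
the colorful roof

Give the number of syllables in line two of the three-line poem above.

Line two: hopelessly (3), his (1), dawn (1), dances (2) → 7

7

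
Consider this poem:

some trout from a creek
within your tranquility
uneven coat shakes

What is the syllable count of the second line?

7

The second line: within(2) + your(1) + tranquility(4) = 7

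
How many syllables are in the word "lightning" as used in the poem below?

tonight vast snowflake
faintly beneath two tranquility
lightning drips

2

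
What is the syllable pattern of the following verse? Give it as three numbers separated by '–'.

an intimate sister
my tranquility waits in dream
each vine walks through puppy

6–8–6

Line 1: an(1) + intimate(3) + sister(2) = 6
Line 2: my(1) + tranquility(4) + waits(1) + in(1) + dream(1) = 8
Line 3: each(1) + vine(1) + walks(1) + through(1) + puppy(2) = 6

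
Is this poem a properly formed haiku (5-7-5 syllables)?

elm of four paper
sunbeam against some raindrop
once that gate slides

No

Line 1: elm (1), of (1), four (1), paper (2) → 5 ✓
Line 2: sunbeam (2), against (2), some (1), raindrop (2) → 7 ✓
Line 3: once (1), that (1), gate (1), slides (1) → 4 (expected 5)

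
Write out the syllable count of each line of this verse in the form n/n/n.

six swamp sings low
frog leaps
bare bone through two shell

Line 1: six(1) + swamp(1) + sings(1) + low(1) = 4
Line 2: frog(1) + leaps(1) = 2
Line 3: bare(1) + bone(1) + through(1) + two(1) + shell(1) = 5

4/2/5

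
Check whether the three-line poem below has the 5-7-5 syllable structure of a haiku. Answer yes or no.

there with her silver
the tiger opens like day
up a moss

Line 1: there (1), with (1), her (1), silver (2) → 5 ✓
Line 2: the (1), tiger (2), opens (2), like (1), day (1) → 7 ✓
Line 3: up (1), a (1), moss (1) → 3 (expected 5)

No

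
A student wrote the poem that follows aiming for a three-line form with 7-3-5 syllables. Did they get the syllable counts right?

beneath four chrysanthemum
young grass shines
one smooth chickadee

Line 1: beneath(2) + four(1) + chrysanthemum(4) = 7 ✓
Line 2: young(1) + grass(1) + shines(1) = 3 ✓
Line 3: one(1) + smooth(1) + chickadee(3) = 5 ✓

Yes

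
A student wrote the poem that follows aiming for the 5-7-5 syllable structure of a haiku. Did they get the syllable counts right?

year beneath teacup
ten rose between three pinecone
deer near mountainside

Yes

Line 1: year(1) + beneath(2) + teacup(2) = 5 ✓
Line 2: ten(1) + rose(1) + between(2) + three(1) + pinecone(2) = 7 ✓
Line 3: deer(1) + near(1) + mountainside(3) = 5 ✓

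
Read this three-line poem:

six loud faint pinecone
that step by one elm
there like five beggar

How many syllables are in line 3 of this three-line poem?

Line 3: there (1), like (1), five (1), beggar (2) → 5

5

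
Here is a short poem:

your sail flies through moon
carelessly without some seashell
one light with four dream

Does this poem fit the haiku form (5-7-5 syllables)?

No

Line 1: "your sail flies through moon": 1+1+1+1+1 = 5 ✓
Line 2: "carelessly without some seashell": 3+2+1+2 = 8 (expected 7)
Line 3: "one light with four dream": 1+1+1+1+1 = 5 ✓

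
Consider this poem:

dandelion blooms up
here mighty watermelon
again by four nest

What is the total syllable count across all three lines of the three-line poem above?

18

Line 1: dandelion(4) + blooms(1) + up(1) = 6
Line 2: here(1) + mighty(2) + watermelon(4) = 7
Line 3: again(2) + by(1) + four(1) + nest(1) = 5
Total: 6 + 7 + 5 = 18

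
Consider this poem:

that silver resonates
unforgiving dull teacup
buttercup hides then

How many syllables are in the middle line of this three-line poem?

The middle line: unforgiving (4), dull (1), teacup (2) → 7

7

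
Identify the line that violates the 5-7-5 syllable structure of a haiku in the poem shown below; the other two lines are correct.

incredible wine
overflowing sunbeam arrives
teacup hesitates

Line 1: "incredible wine": 4+1 = 5 ✓
Line 2: "overflowing sunbeam arrives": 4+2+2 = 8 (expected 7)
Line 3: "teacup hesitates": 2+3 = 5 ✓

Line 2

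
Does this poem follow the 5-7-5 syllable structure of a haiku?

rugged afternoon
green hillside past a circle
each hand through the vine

Yes

Line 1: "rugged afternoon": 2+3 = 5 ✓
Line 2: "green hillside past a circle": 1+2+1+1+2 = 7 ✓
Line 3: "each hand through the vine": 1+1+1+1+1 = 5 ✓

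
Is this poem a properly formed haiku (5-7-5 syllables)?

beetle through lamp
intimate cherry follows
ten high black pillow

Line 1: beetle(2) + through(1) + lamp(1) = 4 (expected 5)
Line 2: intimate(3) + cherry(2) + follows(2) = 7 ✓
Line 3: ten(1) + high(1) + black(1) + pillow(2) = 5 ✓

No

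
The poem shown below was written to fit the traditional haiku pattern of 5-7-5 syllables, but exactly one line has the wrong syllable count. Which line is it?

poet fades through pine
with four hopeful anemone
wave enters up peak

Line 1: poet (2), fades (1), through (1), pine (1) → 5 ✓
Line 2: with (1), four (1), hopeful (2), anemone (4) → 8 (expected 7)
Line 3: wave (1), enters (2), up (1), peak (1) → 5 ✓

Line 2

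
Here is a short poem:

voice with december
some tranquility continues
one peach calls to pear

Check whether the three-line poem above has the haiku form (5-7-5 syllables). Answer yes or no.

No

Line 1: voice (1), with (1), december (3) → 5 ✓
Line 2: some (1), tranquility (4), continues (3) → 8 (expected 7)
Line 3: one (1), peach (1), calls (1), to (1), pear (1) → 5 ✓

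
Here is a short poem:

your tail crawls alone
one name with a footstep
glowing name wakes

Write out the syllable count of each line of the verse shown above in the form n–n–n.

5–6–4

Line 1: "your tail crawls alone": 1+1+1+2 = 5
Line 2: "one name with a footstep": 1+1+1+1+2 = 6
Line 3: "glowing name wakes": 2+1+1 = 4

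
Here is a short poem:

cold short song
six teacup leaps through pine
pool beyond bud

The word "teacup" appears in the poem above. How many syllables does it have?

"teacup" has 2 syllables.

2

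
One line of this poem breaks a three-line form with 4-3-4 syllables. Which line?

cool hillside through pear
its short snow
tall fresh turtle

Line 1: cool (1), hillside (2), through (1), pear (1) → 5 (expected 4)
Line 2: its (1), short (1), snow (1) → 3 ✓
Line 3: tall (1), fresh (1), turtle (2) → 4 ✓

Line 1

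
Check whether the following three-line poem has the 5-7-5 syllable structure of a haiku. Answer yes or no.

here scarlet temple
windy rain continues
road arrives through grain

Line 1: here (1), scarlet (2), temple (2) → 5 ✓
Line 2: windy (2), rain (1), continues (3) → 6 (expected 7)
Line 3: road (1), arrives (2), through (1), grain (1) → 5 ✓

No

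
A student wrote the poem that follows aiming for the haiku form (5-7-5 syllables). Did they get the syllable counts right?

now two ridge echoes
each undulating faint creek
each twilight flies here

Line 1: now (1), two (1), ridge (1), echoes (2) → 5 ✓
Line 2: each (1), undulating (4), faint (1), creek (1) → 7 ✓
Line 3: each (1), twilight (2), flies (1), here (1) → 5 ✓

Yes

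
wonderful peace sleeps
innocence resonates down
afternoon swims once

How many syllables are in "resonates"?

3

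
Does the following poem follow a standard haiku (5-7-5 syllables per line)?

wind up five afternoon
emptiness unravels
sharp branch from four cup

No

Line 1: "wind up five afternoon": 1+1+1+3 = 6 (expected 5)
Line 2: "emptiness unravels": 3+3 = 6 (expected 7)
Line 3: "sharp branch from four cup": 1+1+1+1+1 = 5 ✓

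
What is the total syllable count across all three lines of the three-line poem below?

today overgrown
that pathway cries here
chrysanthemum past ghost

16

Line 1: today(2) + overgrown(3) = 5
Line 2: that(1) + pathway(2) + cries(1) + here(1) = 5
Line 3: chrysanthemum(4) + past(1) + ghost(1) = 6
Total: 5 + 5 + 6 = 16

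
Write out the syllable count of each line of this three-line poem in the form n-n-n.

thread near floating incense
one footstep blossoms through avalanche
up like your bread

Line 1: thread (1), near (1), floating (2), incense (2) → 6
Line 2: one (1), footstep (2), blossoms (2), through (1), avalanche (3) → 9
Line 3: up (1), like (1), your (1), bread (1) → 4

6-9-4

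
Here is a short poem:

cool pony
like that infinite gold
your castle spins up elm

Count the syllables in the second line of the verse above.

6

The second line: "like that infinite gold": 1+1+3+1 = 6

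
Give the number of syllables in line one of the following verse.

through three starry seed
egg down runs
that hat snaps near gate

Line one: through(1) + three(1) + starry(2) + seed(1) = 5

5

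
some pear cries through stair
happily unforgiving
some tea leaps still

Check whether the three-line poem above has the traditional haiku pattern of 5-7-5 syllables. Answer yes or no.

Line 1: some(1) + pear(1) + cries(1) + through(1) + stair(1) = 5 ✓
Line 2: happily(3) + unforgiving(4) = 7 ✓
Line 3: some(1) + tea(1) + leaps(1) + still(1) = 4 (expected 5)

No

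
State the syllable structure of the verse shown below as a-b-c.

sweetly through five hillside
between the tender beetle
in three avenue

Line 1: sweetly(2) + through(1) + five(1) + hillside(2) = 6
Line 2: between(2) + the(1) + tender(2) + beetle(2) = 7
Line 3: in(1) + three(1) + avenue(3) = 5

6-7-5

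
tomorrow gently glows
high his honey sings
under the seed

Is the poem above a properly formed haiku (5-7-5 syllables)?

Line 1: tomorrow (3), gently (2), glows (1) → 6 (expected 5)
Line 2: high (1), his (1), honey (2), sings (1) → 5 (expected 7)
Line 3: under (2), the (1), seed (1) → 4 (expected 5)

No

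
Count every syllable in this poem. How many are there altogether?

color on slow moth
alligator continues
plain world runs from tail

Line 1: "color on slow moth": 2+1+1+1 = 5
Line 2: "alligator continues": 4+3 = 7
Line 3: "plain world runs from tail": 1+1+1+1+1 = 5
Total: 5 + 7 + 5 = 17

17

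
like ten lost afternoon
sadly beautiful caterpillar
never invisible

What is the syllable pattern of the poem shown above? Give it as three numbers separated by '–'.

6–9–6

Line 1: like (1), ten (1), lost (1), afternoon (3) → 6
Line 2: sadly (2), beautiful (3), caterpillar (4) → 9
Line 3: never (2), invisible (4) → 6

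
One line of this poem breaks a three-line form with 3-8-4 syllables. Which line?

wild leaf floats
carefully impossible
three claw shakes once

Line 1: wild (1), leaf (1), floats (1) → 3 ✓
Line 2: carefully (3), impossible (4) → 7 (expected 8)
Line 3: three (1), claw (1), shakes (1), once (1) → 4 ✓

Line 2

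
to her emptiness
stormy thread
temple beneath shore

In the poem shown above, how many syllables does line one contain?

Line one: to (1), her (1), emptiness (3) → 5

5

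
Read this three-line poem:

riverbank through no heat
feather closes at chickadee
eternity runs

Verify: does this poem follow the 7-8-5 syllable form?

No

Line 1: riverbank(3) + through(1) + no(1) + heat(1) = 6 (expected 7)
Line 2: feather(2) + closes(2) + at(1) + chickadee(3) = 8 ✓
Line 3: eternity(4) + runs(1) = 5 ✓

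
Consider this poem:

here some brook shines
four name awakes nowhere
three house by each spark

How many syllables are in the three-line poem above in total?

15

Line 1: "here some brook shines": 1+1+1+1 = 4
Line 2: "four name awakes nowhere": 1+1+2+2 = 6
Line 3: "three house by each spark": 1+1+1+1+1 = 5
Total: 4 + 6 + 5 = 15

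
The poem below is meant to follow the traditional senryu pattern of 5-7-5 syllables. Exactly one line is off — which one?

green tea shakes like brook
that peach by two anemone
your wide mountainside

Line 1: green(1) + tea(1) + shakes(1) + like(1) + brook(1) = 5 ✓
Line 2: that(1) + peach(1) + by(1) + two(1) + anemone(4) = 8 (expected 7)
Line 3: your(1) + wide(1) + mountainside(3) = 5 ✓

Line 2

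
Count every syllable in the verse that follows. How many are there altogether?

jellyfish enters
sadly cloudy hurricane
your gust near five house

Line 1: jellyfish(3) + enters(2) = 5
Line 2: sadly(2) + cloudy(2) + hurricane(3) = 7
Line 3: your(1) + gust(1) + near(1) + five(1) + house(1) = 5
Total: 5 + 7 + 5 = 17

17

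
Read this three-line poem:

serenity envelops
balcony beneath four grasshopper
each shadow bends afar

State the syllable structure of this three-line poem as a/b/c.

Line 1: serenity(4) + envelops(3) = 7
Line 2: balcony(3) + beneath(2) + four(1) + grasshopper(3) = 9
Line 3: each(1) + shadow(2) + bends(1) + afar(2) = 6

7/9/6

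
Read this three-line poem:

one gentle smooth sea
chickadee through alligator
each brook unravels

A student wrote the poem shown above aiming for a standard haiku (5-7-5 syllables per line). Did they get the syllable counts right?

Line 1: "one gentle smooth sea": 1+2+1+1 = 5 ✓
Line 2: "chickadee through alligator": 3+1+4 = 8 (expected 7)
Line 3: "each brook unravels": 1+1+3 = 5 ✓

No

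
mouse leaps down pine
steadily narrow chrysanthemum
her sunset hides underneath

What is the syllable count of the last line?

The last line: her (1), sunset (2), hides (1), underneath (3) → 7

7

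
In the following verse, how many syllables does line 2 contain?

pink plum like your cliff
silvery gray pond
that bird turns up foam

Line 2: "silvery gray pond": 3+1+1 = 5

5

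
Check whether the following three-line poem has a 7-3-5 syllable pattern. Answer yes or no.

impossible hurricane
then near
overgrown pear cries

Line 1: "impossible hurricane": 4+3 = 7 ✓
Line 2: "then near": 1+1 = 2 (expected 3)
Line 3: "overgrown pear cries": 3+1+1 = 5 ✓

No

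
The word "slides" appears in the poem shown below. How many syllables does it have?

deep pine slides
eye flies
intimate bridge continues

1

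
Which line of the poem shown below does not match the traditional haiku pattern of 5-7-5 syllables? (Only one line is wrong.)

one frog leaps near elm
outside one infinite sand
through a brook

Line 3

Line 1: one (1), frog (1), leaps (1), near (1), elm (1) → 5 ✓
Line 2: outside (2), one (1), infinite (3), sand (1) → 7 ✓
Line 3: through (1), a (1), brook (1) → 3 (expected 5)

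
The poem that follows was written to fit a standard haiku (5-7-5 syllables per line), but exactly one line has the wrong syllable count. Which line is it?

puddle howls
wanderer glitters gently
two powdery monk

The first line

Line 1: puddle (2), howls (1) → 3 (expected 5)
Line 2: wanderer (3), glitters (2), gently (2) → 7 ✓
Line 3: two (1), powdery (3), monk (1) → 5 ✓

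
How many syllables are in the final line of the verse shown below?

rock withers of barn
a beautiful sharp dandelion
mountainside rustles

The final line: "mountainside rustles": 3+2 = 5

5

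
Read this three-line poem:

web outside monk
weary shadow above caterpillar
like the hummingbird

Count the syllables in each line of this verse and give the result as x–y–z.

Line 1: web (1), outside (2), monk (1) → 4
Line 2: weary (2), shadow (2), above (2), caterpillar (4) → 10
Line 3: like (1), the (1), hummingbird (3) → 5

4–10–5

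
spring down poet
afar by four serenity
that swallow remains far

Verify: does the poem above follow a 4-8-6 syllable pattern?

Yes

Line 1: spring(1) + down(1) + poet(2) = 4 ✓
Line 2: afar(2) + by(1) + four(1) + serenity(4) = 8 ✓
Line 3: that(1) + swallow(2) + remains(2) + far(1) = 6 ✓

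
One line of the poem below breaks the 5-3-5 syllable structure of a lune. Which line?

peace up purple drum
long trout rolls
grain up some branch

Line 1: "peace up purple drum": 1+1+2+1 = 5 ✓
Line 2: "long trout rolls": 1+1+1 = 3 ✓
Line 3: "grain up some branch": 1+1+1+1 = 4 (expected 5)

Line 3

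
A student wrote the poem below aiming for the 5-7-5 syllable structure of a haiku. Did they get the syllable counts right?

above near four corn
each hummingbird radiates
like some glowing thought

Line 1: above (2), near (1), four (1), corn (1) → 5 ✓
Line 2: each (1), hummingbird (3), radiates (3) → 7 ✓
Line 3: like (1), some (1), glowing (2), thought (1) → 5 ✓

Yes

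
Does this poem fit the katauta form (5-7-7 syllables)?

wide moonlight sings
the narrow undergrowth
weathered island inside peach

Line 1: wide (1), moonlight (2), sings (1) → 4 (expected 5)
Line 2: the (1), narrow (2), undergrowth (3) → 6 (expected 7)
Line 3: weathered (2), island (2), inside (2), peach (1) → 7 ✓

No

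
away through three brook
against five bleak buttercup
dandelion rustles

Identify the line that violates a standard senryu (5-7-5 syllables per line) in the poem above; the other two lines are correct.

The third line

Line 1: "away through three brook": 2+1+1+1 = 5 ✓
Line 2: "against five bleak buttercup": 2+1+1+3 = 7 ✓
Line 3: "dandelion rustles": 4+2 = 6 (expected 5)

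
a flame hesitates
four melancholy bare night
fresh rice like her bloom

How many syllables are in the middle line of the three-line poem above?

The middle line: "four melancholy bare night": 1+4+1+1 = 7

7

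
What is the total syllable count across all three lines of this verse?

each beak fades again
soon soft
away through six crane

12

Line 1: each(1) + beak(1) + fades(1) + again(2) = 5
Line 2: soon(1) + soft(1) = 2
Line 3: away(2) + through(1) + six(1) + crane(1) = 5
Total: 5 + 2 + 5 = 12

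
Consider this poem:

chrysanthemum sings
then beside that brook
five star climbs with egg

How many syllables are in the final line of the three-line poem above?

The final line: five(1) + star(1) + climbs(1) + with(1) + egg(1) = 5

5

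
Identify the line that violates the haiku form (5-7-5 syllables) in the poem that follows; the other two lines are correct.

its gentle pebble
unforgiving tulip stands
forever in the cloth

The third line

Line 1: its(1) + gentle(2) + pebble(2) = 5 ✓
Line 2: unforgiving(4) + tulip(2) + stands(1) = 7 ✓
Line 3: forever(3) + in(1) + the(1) + cloth(1) = 6 (expected 5)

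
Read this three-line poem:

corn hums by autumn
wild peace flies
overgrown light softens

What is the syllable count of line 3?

Line 3: overgrown(3) + light(1) + softens(2) = 6

6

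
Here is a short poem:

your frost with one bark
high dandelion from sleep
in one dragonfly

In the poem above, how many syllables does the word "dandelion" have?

"dandelion" has 4 syllables.

4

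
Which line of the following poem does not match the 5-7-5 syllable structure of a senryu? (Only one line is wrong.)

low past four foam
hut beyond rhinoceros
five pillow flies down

Line 1: "low past four foam": 1+1+1+1 = 4 (expected 5)
Line 2: "hut beyond rhinoceros": 1+2+4 = 7 ✓
Line 3: "five pillow flies down": 1+2+1+1 = 5 ✓

The first line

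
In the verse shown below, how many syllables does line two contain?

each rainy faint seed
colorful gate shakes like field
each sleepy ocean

Line two: "colorful gate shakes like field": 3+1+1+1+1 = 7

7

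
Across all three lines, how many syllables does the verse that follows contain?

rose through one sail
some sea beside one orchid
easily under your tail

18

Line 1: rose(1) + through(1) + one(1) + sail(1) = 4
Line 2: some(1) + sea(1) + beside(2) + one(1) + orchid(2) = 7
Line 3: easily(3) + under(2) + your(1) + tail(1) = 7
Total: 4 + 7 + 7 = 18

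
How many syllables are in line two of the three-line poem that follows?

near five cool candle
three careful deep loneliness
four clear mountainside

7

Line two: three(1) + careful(2) + deep(1) + loneliness(3) = 7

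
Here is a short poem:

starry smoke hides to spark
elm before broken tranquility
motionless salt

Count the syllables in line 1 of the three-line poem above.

Line 1: starry (2), smoke (1), hides (1), to (1), spark (1) → 6

6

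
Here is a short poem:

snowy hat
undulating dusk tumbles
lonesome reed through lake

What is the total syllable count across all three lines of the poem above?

Line 1: "snowy hat": 2+1 = 3
Line 2: "undulating dusk tumbles": 4+1+2 = 7
Line 3: "lonesome reed through lake": 2+1+1+1 = 5
Total: 3 + 7 + 5 = 15

15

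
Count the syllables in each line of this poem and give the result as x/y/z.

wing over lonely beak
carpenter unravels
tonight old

Line 1: wing(1) + over(2) + lonely(2) + beak(1) = 6
Line 2: carpenter(3) + unravels(3) = 6
Line 3: tonight(2) + old(1) = 3

6/6/3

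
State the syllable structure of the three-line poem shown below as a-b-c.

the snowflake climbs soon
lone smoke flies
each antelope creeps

Line 1: the (1), snowflake (2), climbs (1), soon (1) → 5
Line 2: lone (1), smoke (1), flies (1) → 3
Line 3: each (1), antelope (3), creeps (1) → 5

5-3-5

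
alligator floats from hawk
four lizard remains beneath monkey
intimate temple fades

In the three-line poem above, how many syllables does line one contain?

Line one: "alligator floats from hawk": 4+1+1+1 = 7

7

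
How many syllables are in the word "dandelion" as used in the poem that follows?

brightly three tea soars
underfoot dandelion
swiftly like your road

4

"dandelion" has 4 syllables.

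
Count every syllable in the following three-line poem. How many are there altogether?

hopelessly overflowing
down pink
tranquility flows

14

Line 1: hopelessly (3), overflowing (4) → 7
Line 2: down (1), pink (1) → 2
Line 3: tranquility (4), flows (1) → 5
Total: 7 + 2 + 5 = 14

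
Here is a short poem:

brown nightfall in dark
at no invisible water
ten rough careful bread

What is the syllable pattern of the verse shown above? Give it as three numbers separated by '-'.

Line 1: brown (1), nightfall (2), in (1), dark (1) → 5
Line 2: at (1), no (1), invisible (4), water (2) → 8
Line 3: ten (1), rough (1), careful (2), bread (1) → 5

5-8-5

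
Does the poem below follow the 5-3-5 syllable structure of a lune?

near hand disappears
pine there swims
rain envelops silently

No

Line 1: near (1), hand (1), disappears (3) → 5 ✓
Line 2: pine (1), there (1), swims (1) → 3 ✓
Line 3: rain (1), envelops (3), silently (3) → 7 (expected 5)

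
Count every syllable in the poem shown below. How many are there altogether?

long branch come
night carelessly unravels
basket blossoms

14

Line 1: long (1), branch (1), come (1) → 3
Line 2: night (1), carelessly (3), unravels (3) → 7
Line 3: basket (2), blossoms (2) → 4
Total: 3 + 7 + 4 = 14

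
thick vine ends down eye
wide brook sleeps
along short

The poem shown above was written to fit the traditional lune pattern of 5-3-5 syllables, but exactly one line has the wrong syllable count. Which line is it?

Line 1: thick (1), vine (1), ends (1), down (1), eye (1) → 5 ✓
Line 2: wide (1), brook (1), sleeps (1) → 3 ✓
Line 3: along (2), short (1) → 3 (expected 5)

Line 3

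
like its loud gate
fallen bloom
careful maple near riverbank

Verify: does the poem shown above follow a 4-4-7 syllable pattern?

No

Line 1: like(1) + its(1) + loud(1) + gate(1) = 4 ✓
Line 2: fallen(2) + bloom(1) = 3 (expected 4)
Line 3: careful(2) + maple(2) + near(1) + riverbank(3) = 8 (expected 7)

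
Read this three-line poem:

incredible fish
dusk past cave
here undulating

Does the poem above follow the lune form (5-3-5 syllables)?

Line 1: "incredible fish": 4+1 = 5 ✓
Line 2: "dusk past cave": 1+1+1 = 3 ✓
Line 3: "here undulating": 1+4 = 5 ✓

Yes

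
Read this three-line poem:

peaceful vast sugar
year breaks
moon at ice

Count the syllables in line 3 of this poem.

Line 3: "moon at ice": 1+1+1 = 3

3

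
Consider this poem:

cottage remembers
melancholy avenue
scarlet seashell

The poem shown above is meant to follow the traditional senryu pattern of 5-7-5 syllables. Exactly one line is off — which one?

Line 3

Line 1: "cottage remembers": 2+3 = 5 ✓
Line 2: "melancholy avenue": 4+3 = 7 ✓
Line 3: "scarlet seashell": 2+2 = 4 (expected 5)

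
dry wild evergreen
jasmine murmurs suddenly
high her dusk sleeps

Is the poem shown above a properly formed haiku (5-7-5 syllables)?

No

Line 1: "dry wild evergreen": 1+1+3 = 5 ✓
Line 2: "jasmine murmurs suddenly": 2+2+3 = 7 ✓
Line 3: "high her dusk sleeps": 1+1+1+1 = 4 (expected 5)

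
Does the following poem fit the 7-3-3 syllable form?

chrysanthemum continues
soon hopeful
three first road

Yes

Line 1: "chrysanthemum continues": 4+3 = 7 ✓
Line 2: "soon hopeful": 1+2 = 3 ✓
Line 3: "three first road": 1+1+1 = 3 ✓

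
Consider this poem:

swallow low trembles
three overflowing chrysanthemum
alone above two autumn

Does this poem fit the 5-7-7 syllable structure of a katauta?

Line 1: "swallow low trembles": 2+1+2 = 5 ✓
Line 2: "three overflowing chrysanthemum": 1+4+4 = 9 (expected 7)
Line 3: "alone above two autumn": 2+2+1+2 = 7 ✓

No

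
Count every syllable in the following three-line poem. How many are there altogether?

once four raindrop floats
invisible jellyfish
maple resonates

17

Line 1: "once four raindrop floats": 1+1+2+1 = 5
Line 2: "invisible jellyfish": 4+3 = 7
Line 3: "maple resonates": 2+3 = 5
Total: 5 + 7 + 5 = 17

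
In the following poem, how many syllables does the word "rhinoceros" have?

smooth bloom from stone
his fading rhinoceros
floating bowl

4

"rhinoceros" has 4 syllables.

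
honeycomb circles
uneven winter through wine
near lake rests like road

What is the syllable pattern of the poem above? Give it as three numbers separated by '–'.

Line 1: honeycomb(3) + circles(2) = 5
Line 2: uneven(3) + winter(2) + through(1) + wine(1) = 7
Line 3: near(1) + lake(1) + rests(1) + like(1) + road(1) = 5

5–7–5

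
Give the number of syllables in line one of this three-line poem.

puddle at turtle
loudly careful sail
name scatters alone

5

Line one: puddle (2), at (1), turtle (2) → 5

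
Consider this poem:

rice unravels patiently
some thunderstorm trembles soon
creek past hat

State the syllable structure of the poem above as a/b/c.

7/7/3

Line 1: rice (1), unravels (3), patiently (3) → 7
Line 2: some (1), thunderstorm (3), trembles (2), soon (1) → 7
Line 3: creek (1), past (1), hat (1) → 3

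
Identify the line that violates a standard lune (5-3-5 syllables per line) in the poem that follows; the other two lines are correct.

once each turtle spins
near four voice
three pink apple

Line 1: once (1), each (1), turtle (2), spins (1) → 5 ✓
Line 2: near (1), four (1), voice (1) → 3 ✓
Line 3: three (1), pink (1), apple (2) → 4 (expected 5)

Line 3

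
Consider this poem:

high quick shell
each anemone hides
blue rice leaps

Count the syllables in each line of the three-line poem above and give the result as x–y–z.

3–6–3

Line 1: high (1), quick (1), shell (1) → 3
Line 2: each (1), anemone (4), hides (1) → 6
Line 3: blue (1), rice (1), leaps (1) → 3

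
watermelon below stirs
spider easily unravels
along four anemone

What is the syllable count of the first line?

7

The first line: watermelon (4), below (2), stirs (1) → 7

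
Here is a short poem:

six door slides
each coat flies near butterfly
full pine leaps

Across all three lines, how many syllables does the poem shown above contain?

Line 1: "six door slides": 1+1+1 = 3
Line 2: "each coat flies near butterfly": 1+1+1+1+3 = 7
Line 3: "full pine leaps": 1+1+1 = 3
Total: 3 + 7 + 3 = 13

13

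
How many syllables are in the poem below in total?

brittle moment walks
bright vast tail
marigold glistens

13

Line 1: "brittle moment walks": 2+2+1 = 5
Line 2: "bright vast tail": 1+1+1 = 3
Line 3: "marigold glistens": 3+2 = 5
Total: 5 + 3 + 5 = 13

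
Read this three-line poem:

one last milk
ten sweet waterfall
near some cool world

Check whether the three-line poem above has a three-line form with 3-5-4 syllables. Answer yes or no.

Line 1: "one last milk": 1+1+1 = 3 ✓
Line 2: "ten sweet waterfall": 1+1+3 = 5 ✓
Line 3: "near some cool world": 1+1+1+1 = 4 ✓

Yes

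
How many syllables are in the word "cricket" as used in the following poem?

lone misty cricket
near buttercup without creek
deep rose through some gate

2

"cricket" has 2 syllables.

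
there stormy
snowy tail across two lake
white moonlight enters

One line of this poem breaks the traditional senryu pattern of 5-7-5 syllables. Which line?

Line 1: there(1) + stormy(2) = 3 (expected 5)
Line 2: snowy(2) + tail(1) + across(2) + two(1) + lake(1) = 7 ✓
Line 3: white(1) + moonlight(2) + enters(2) = 5 ✓

Line 1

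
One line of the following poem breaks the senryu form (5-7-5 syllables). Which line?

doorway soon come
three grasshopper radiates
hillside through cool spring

Line 1: doorway(2) + soon(1) + come(1) = 4 (expected 5)
Line 2: three(1) + grasshopper(3) + radiates(3) = 7 ✓
Line 3: hillside(2) + through(1) + cool(1) + spring(1) = 5 ✓

The first line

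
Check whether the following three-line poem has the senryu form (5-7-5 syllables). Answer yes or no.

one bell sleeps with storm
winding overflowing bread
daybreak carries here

Line 1: one (1), bell (1), sleeps (1), with (1), storm (1) → 5 ✓
Line 2: winding (2), overflowing (4), bread (1) → 7 ✓
Line 3: daybreak (2), carries (2), here (1) → 5 ✓

Yes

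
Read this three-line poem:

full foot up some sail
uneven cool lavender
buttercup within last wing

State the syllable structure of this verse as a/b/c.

5/7/7

Line 1: full (1), foot (1), up (1), some (1), sail (1) → 5
Line 2: uneven (3), cool (1), lavender (3) → 7
Line 3: buttercup (3), within (2), last (1), wing (1) → 7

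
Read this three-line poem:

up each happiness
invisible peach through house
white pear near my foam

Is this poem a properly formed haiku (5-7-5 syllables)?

Yes

Line 1: up(1) + each(1) + happiness(3) = 5 ✓
Line 2: invisible(4) + peach(1) + through(1) + house(1) = 7 ✓
Line 3: white(1) + pear(1) + near(1) + my(1) + foam(1) = 5 ✓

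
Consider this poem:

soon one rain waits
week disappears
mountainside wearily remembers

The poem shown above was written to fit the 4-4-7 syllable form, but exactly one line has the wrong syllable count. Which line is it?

Line 3

Line 1: "soon one rain waits": 1+1+1+1 = 4 ✓
Line 2: "week disappears": 1+3 = 4 ✓
Line 3: "mountainside wearily remembers": 3+3+3 = 9 (expected 7)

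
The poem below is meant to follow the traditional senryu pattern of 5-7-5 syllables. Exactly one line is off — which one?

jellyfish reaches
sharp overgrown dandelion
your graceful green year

Line 1: "jellyfish reaches": 3+2 = 5 ✓
Line 2: "sharp overgrown dandelion": 1+3+4 = 8 (expected 7)
Line 3: "your graceful green year": 1+2+1+1 = 5 ✓

Line 2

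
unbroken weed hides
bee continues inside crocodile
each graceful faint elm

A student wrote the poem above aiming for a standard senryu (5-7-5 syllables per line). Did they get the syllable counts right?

No

Line 1: unbroken(3) + weed(1) + hides(1) = 5 ✓
Line 2: bee(1) + continues(3) + inside(2) + crocodile(3) = 9 (expected 7)
Line 3: each(1) + graceful(2) + faint(1) + elm(1) = 5 ✓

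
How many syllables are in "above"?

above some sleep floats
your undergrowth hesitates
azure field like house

2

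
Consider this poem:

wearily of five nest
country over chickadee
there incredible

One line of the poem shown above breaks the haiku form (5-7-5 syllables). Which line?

Line 1: "wearily of five nest": 3+1+1+1 = 6 (expected 5)
Line 2: "country over chickadee": 2+2+3 = 7 ✓
Line 3: "there incredible": 1+4 = 5 ✓

The first line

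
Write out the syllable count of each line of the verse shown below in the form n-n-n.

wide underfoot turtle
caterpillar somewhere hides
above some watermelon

6-7-7

Line 1: "wide underfoot turtle": 1+3+2 = 6
Line 2: "caterpillar somewhere hides": 4+2+1 = 7
Line 3: "above some watermelon": 2+1+4 = 7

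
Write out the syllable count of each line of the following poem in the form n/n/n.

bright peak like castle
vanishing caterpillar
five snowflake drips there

5/7/5

Line 1: bright(1) + peak(1) + like(1) + castle(2) = 5
Line 2: vanishing(3) + caterpillar(4) = 7
Line 3: five(1) + snowflake(2) + drips(1) + there(1) = 5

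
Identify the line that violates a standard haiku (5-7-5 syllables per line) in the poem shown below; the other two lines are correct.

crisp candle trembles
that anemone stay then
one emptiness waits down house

Line 1: crisp (1), candle (2), trembles (2) → 5 ✓
Line 2: that (1), anemone (4), stay (1), then (1) → 7 ✓
Line 3: one (1), emptiness (3), waits (1), down (1), house (1) → 7 (expected 5)

The third line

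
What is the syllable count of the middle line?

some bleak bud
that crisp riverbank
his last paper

5

The middle line: "that crisp riverbank": 1+1+3 = 5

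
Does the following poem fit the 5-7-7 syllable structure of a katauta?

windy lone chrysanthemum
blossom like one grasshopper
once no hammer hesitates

No

Line 1: windy (2), lone (1), chrysanthemum (4) → 7 (expected 5)
Line 2: blossom (2), like (1), one (1), grasshopper (3) → 7 ✓
Line 3: once (1), no (1), hammer (2), hesitates (3) → 7 ✓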